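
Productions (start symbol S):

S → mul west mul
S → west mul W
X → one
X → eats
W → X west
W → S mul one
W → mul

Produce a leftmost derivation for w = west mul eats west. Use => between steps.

S => west mul W   [S → west mul W]
west mul W => west mul X west   [W → X west]
west mul X west => west mul eats west   [X → eats]

S => west mul W => west mul X west => west mul eats west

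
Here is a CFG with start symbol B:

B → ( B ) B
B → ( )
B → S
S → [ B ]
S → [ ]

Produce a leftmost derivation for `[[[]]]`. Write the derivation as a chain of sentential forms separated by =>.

B => S => [B] => [S] => [[B]] => [[S]] => [[[]]]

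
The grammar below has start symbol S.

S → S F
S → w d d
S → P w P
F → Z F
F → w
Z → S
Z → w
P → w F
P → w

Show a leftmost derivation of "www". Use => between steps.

S => PwP   [S → P w P]
PwP => wwP   [P → w]
wwP => www   [P → w]

S=>PwP=>wwP=>www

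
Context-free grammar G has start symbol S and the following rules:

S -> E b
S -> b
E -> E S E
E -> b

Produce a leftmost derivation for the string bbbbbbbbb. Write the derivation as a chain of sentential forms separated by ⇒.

S ⇒ Eb ⇒ ESEb ⇒ ESESEb ⇒ ESESESEb ⇒ bSESESEb ⇒ bEbESESEb ⇒ bbbESESEb ⇒ bbbbSESEb ⇒ bbbbbESEb ⇒ bbbbbbSEb ⇒ bbbbbbbEb ⇒ bbbbbbbbb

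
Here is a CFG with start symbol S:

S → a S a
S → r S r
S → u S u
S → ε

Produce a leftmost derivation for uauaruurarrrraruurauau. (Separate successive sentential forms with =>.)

S => uSu => uaSau => uauSuau => uauaSauau => uauarSrauau => uauaruSurauau => uauaruuSuurauau => uauaruurSruurauau => uauaruuraSaruurauau => uauaruurarSraruurauau => uauaruurarrSrraruurauau => uauaruurarrrraruurauau

S => uSu   [S → u S u]
uSu => uaSau   [S → a S a]
uaSau => uauSuau   [S → u S u]
uauSuau => uauaSauau   [S → a S a]
uauaSauau => uauarSrauau   [S → r S r]
uauarSrauau => uauaruSurauau   [S → u S u]
uauaruSurauau => uauaruuSuurauau   [S → u S u]
uauaruuSuurauau => uauaruurSruurauau   [S → r S r]
uauaruurSruurauau => uauaruuraSaruurauau   [S → a S a]
uauaruuraSaruurauau => uauaruurarSraruurauau   [S → r S r]
uauaruurarSraruurauau => uauaruurarrSrraruurauau   [S → r S r]
uauaruurarrSrraruurauau => uauaruurarrrraruurauau   [S → ε]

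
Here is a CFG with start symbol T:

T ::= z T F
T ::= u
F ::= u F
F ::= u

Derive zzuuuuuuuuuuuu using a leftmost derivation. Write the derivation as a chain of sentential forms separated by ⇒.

T⇒zTF⇒zzTFF⇒zzuFF⇒zzuuFF⇒zzuuuFF⇒zzuuuuFF⇒zzuuuuuFF⇒zzuuuuuuFF⇒zzuuuuuuuFF⇒zzuuuuuuuuFF⇒zzuuuuuuuuuFF⇒zzuuuuuuuuuuFF⇒zzuuuuuuuuuuuF⇒zzuuuuuuuuuuuu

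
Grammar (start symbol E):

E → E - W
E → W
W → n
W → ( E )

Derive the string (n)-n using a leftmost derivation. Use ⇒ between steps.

E⇒E-W⇒W-W⇒(E)-W⇒(W)-W⇒(n)-W⇒(n)-n

E ⇒ E-W   [E → E - W]
E-W ⇒ W-W   [E → W]
W-W ⇒ (E)-W   [W → ( E )]
(E)-W ⇒ (W)-W   [E → W]
(W)-W ⇒ (n)-W   [W → n]
(n)-W ⇒ (n)-n   [W → n]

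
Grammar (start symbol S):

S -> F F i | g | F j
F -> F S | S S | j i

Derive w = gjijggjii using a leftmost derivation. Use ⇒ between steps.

S⇒FFi⇒FSFi⇒FSSFi⇒SSSSFi⇒gSSSFi⇒gFjSSFi⇒gjijSSFi⇒gjijgSFi⇒gjijggFi⇒gjijggjii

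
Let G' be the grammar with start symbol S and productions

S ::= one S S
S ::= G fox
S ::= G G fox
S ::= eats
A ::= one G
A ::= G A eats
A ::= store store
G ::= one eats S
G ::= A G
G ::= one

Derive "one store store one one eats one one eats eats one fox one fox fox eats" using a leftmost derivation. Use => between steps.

S => one S S   [S ::= one S S]
one S S => one G G fox S   [S ::= G G fox]
one G G fox S => one A G G fox S   [G ::= A G]
one A G G fox S => one store store G G fox S   [A ::= store store]
one store store G G fox S => one store store one G fox S   [G ::= one]
one store store one G fox S => one store store one one eats S fox S   [G ::= one eats S]
one store store one one eats S fox S => one store store one one eats one S S fox S   [S ::= one S S]
one store store one one eats one S S fox S => one store store one one eats one G G fox S fox S   [S ::= G G fox]
one store store one one eats one G G fox S fox S => one store store one one eats one one eats S G fox S fox S   [G ::= one eats S]
one store store one one eats one one eats S G fox S fox S => one store store one one eats one one eats eats G fox S fox S   [S ::= eats]
one store store one one eats one one eats eats G fox S fox S => one store store one one eats one one eats eats one fox S fox S   [G ::= one]
one store store one one eats one one eats eats one fox S fox S => one store store one one eats one one eats eats one fox G fox fox S   [S ::= G fox]
one store store one one eats one one eats eats one fox G fox fox S => one store store one one eats one one eats eats one fox one fox fox S   [G ::= one]
one store store one one eats one one eats eats one fox one fox fox S => one store store one one eats one one eats eats one fox one fox fox eats   [S ::= eats]

S => one S S => one G G fox S => one A G G fox S => one store store G G fox S => one store store one G fox S => one store store one one eats S fox S => one store store one one eats one S S fox S => one store store one one eats one G G fox S fox S => one store store one one eats one one eats S G fox S fox S => one store store one one eats one one eats eats G fox S fox S => one store store one one eats one one eats eats one fox S fox S => one store store one one eats one one eats eats one fox G fox fox S => one store store one one eats one one eats eats one fox one fox fox S => one store store one one eats one one eats eats one fox one fox fox eats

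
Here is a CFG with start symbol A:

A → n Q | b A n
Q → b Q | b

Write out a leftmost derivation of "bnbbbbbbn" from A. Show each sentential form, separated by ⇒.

A ⇒ bAn   [A → b A n]
bAn ⇒ bnQn   [A → n Q]
bnQn ⇒ bnbQn   [Q → b Q]
bnbQn ⇒ bnbbQn   [Q → b Q]
bnbbQn ⇒ bnbbbQn   [Q → b Q]
bnbbbQn ⇒ bnbbbbQn   [Q → b Q]
bnbbbbQn ⇒ bnbbbbbQn   [Q → b Q]
bnbbbbbQn ⇒ bnbbbbbbn   [Q → b]

A ⇒ bAn ⇒ bnQn ⇒ bnbQn ⇒ bnbbQn ⇒ bnbbbQn ⇒ bnbbbbQn ⇒ bnbbbbbQn ⇒ bnbbbbbbn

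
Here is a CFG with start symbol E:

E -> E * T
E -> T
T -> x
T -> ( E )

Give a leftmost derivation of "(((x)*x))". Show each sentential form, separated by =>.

E => T => (E) => (T) => ((E)) => ((E*T)) => ((T*T)) => (((E)*T)) => (((T)*T)) => (((x)*T)) => (((x)*x))

E => T   [E -> T]
T => (E)   [T -> ( E )]
(E) => (T)   [E -> T]
(T) => ((E))   [T -> ( E )]
((E)) => ((E*T))   [E -> E * T]
((E*T)) => ((T*T))   [E -> T]
((T*T)) => (((E)*T))   [T -> ( E )]
(((E)*T)) => (((T)*T))   [E -> T]
(((T)*T)) => (((x)*T))   [T -> x]
(((x)*T)) => (((x)*x))   [T -> x]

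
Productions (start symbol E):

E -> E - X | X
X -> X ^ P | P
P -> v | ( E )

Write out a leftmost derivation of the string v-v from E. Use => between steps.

E => E-X => X-X => P-X => v-X => v-P => v-v

E => E-X   [E -> E - X]
E-X => X-X   [E -> X]
X-X => P-X   [X -> P]
P-X => v-X   [P -> v]
v-X => v-P   [X -> P]
v-P => v-v   [P -> v]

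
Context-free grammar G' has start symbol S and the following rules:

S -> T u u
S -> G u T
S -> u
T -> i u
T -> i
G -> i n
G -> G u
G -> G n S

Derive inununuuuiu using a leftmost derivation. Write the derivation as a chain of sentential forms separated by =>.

S=>GuT=>GuuT=>GnSuuT=>GnSnSuuT=>GunSnSuuT=>inunSnSuuT=>inununSuuT=>inununuuuT=>inununuuuiu

S => GuT   [S -> G u T]
GuT => GuuT   [G -> G u]
GuuT => GnSuuT   [G -> G n S]
GnSuuT => GnSnSuuT   [G -> G n S]
GnSnSuuT => GunSnSuuT   [G -> G u]
GunSnSuuT => inunSnSuuT   [G -> i n]
inunSnSuuT => inununSuuT   [S -> u]
inununSuuT => inununuuuT   [S -> u]
inununuuuT => inununuuuiu   [T -> i u]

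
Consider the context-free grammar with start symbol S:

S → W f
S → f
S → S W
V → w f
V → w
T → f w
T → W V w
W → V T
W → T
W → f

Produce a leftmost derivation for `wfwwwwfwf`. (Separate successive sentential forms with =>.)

S => Wf => Tf => WVwf => TVwf => WVwVwf => VTVwVwf => wTVwVwf => wfwVwVwf => wfwwwVwf => wfwwwwfwf

S => Wf   [S → W f]
Wf => Tf   [W → T]
Tf => WVwf   [T → W V w]
WVwf => TVwf   [W → T]
TVwf => WVwVwf   [T → W V w]
WVwVwf => VTVwVwf   [W → V T]
VTVwVwf => wTVwVwf   [V → w]
wTVwVwf => wfwVwVwf   [T → f w]
wfwVwVwf => wfwwwVwf   [V → w]
wfwwwVwf => wfwwwwfwf   [V → w f]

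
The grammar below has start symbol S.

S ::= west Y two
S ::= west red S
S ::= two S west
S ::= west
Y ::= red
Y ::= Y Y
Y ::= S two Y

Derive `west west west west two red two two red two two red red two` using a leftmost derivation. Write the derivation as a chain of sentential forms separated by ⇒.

S ⇒ west Y two   [S ::= west Y two]
west Y two ⇒ west Y Y two   [Y ::= Y Y]
west Y Y two ⇒ west S two Y Y two   [Y ::= S two Y]
west S two Y Y two ⇒ west west Y two two Y Y two   [S ::= west Y two]
west west Y two two Y Y two ⇒ west west S two Y two two Y Y two   [Y ::= S two Y]
west west S two Y two two Y Y two ⇒ west west west Y two two Y two two Y Y two   [S ::= west Y two]
west west west Y two two Y two two Y Y two ⇒ west west west S two Y two two Y two two Y Y two   [Y ::= S two Y]
west west west S two Y two two Y two two Y Y two ⇒ west west west west two Y two two Y two two Y Y two   [S ::= west]
west west west west two Y two two Y two two Y Y two ⇒ west west west west two red two two Y two two Y Y two   [Y ::= red]
west west west west two red two two Y two two Y Y two ⇒ west west west west two red two two red two two Y Y two   [Y ::= red]
west west west west two red two two red two two Y Y two ⇒ west west west west two red two two red two two red Y two   [Y ::= red]
west west west west two red two two red two two red Y two ⇒ west west west west two red two two red two two red red two   [Y ::= red]

S ⇒ west Y two ⇒ west Y Y two ⇒ west S two Y Y two ⇒ west west Y two two Y Y two ⇒ west west S two Y two two Y Y two ⇒ west west west Y two two Y two two Y Y two ⇒ west west west S two Y two two Y two two Y Y two ⇒ west west west west two Y two two Y two two Y Y two ⇒ west west west west two red two two Y two two Y Y two ⇒ west west west west two red two two red two two Y Y two ⇒ west west west west two red two two red two two red Y two ⇒ west west west west two red two two red two two red red two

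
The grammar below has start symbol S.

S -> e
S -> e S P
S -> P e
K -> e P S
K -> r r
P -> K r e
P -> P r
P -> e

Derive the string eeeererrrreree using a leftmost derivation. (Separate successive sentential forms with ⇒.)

S ⇒ Pe ⇒ Kree ⇒ ePSree ⇒ ePrSree ⇒ ePrrSree ⇒ ePrrrSree ⇒ ePrrrrSree ⇒ eKrerrrrSree ⇒ eePSrerrrrSree ⇒ eeeSrerrrrSree ⇒ eeeererrrrSree ⇒ eeeererrrreree

S ⇒ Pe   [S -> P e]
Pe ⇒ Kree   [P -> K r e]
Kree ⇒ ePSree   [K -> e P S]
ePSree ⇒ ePrSree   [P -> P r]
ePrSree ⇒ ePrrSree   [P -> P r]
ePrrSree ⇒ ePrrrSree   [P -> P r]
ePrrrSree ⇒ ePrrrrSree   [P -> P r]
ePrrrrSree ⇒ eKrerrrrSree   [P -> K r e]
eKrerrrrSree ⇒ eePSrerrrrSree   [K -> e P S]
eePSrerrrrSree ⇒ eeeSrerrrrSree   [P -> e]
eeeSrerrrrSree ⇒ eeeererrrrSree   [S -> e]
eeeererrrrSree ⇒ eeeererrrreree   [S -> e]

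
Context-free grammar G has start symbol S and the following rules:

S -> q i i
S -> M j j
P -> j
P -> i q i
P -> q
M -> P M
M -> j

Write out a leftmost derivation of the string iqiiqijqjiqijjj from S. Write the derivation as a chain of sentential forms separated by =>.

S => Mjj => PMjj => iqiMjj => iqiPMjj => iqiiqiMjj => iqiiqiPMjj => iqiiqijMjj => iqiiqijPMjj => iqiiqijqMjj => iqiiqijqPMjj => iqiiqijqjMjj => iqiiqijqjPMjj => iqiiqijqjiqiMjj => iqiiqijqjiqijjj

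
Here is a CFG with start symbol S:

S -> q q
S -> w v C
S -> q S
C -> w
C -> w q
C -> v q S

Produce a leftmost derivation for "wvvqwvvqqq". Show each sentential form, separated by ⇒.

S ⇒ wvC ⇒ wvvqS ⇒ wvvqwvC ⇒ wvvqwvvqS ⇒ wvvqwvvqqq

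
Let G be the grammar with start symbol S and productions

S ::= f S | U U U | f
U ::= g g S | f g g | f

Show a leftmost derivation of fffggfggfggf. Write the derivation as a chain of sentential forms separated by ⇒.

S ⇒ fS ⇒ fUUU ⇒ ffUU ⇒ fffU ⇒ fffggS ⇒ fffggUUU ⇒ fffggfggUU ⇒ fffggfggfggU ⇒ fffggfggfggf

S ⇒ fS   [S ::= f S]
fS ⇒ fUUU   [S ::= U U U]
fUUU ⇒ ffUU   [U ::= f]
ffUU ⇒ fffU   [U ::= f]
fffU ⇒ fffggS   [U ::= g g S]
fffggS ⇒ fffggUUU   [S ::= U U U]
fffggUUU ⇒ fffggfggUU   [U ::= f g g]
fffggfggUU ⇒ fffggfggfggU   [U ::= f g g]
fffggfggfggU ⇒ fffggfggfggf   [U ::= f]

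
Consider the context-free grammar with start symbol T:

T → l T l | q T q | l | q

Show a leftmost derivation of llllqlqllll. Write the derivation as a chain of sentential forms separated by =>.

T => lTl => llTll => lllTlll => llllTllll => llllqTqllll => llllqlqllll

T => lTl   [T → l T l]
lTl => llTll   [T → l T l]
llTll => lllTlll   [T → l T l]
lllTlll => llllTllll   [T → l T l]
llllTllll => llllqTqllll   [T → q T q]
llllqTqllll => llllqlqllll   [T → l]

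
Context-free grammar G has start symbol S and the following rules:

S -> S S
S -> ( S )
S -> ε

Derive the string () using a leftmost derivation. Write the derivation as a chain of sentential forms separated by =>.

S => SS   [S -> S S]
SS => SSS   [S -> S S]
SSS => (S)SS   [S -> ( S )]
(S)SS => ()SS   [S -> ε]
()SS => ()S   [S -> ε]
()S => ()   [S -> ε]

S => SS => SSS => (S)SS => ()SS => ()S => ()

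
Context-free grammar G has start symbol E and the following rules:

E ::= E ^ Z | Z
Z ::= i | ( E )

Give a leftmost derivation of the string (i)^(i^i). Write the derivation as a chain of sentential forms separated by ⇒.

E ⇒ E^Z ⇒ Z^Z ⇒ (E)^Z ⇒ (Z)^Z ⇒ (i)^Z ⇒ (i)^(E) ⇒ (i)^(E^Z) ⇒ (i)^(Z^Z) ⇒ (i)^(i^Z) ⇒ (i)^(i^i)

E ⇒ E^Z   [E ::= E ^ Z]
E^Z ⇒ Z^Z   [E ::= Z]
Z^Z ⇒ (E)^Z   [Z ::= ( E )]
(E)^Z ⇒ (Z)^Z   [E ::= Z]
(Z)^Z ⇒ (i)^Z   [Z ::= i]
(i)^Z ⇒ (i)^(E)   [Z ::= ( E )]
(i)^(E) ⇒ (i)^(E^Z)   [E ::= E ^ Z]
(i)^(E^Z) ⇒ (i)^(Z^Z)   [E ::= Z]
(i)^(Z^Z) ⇒ (i)^(i^Z)   [Z ::= i]
(i)^(i^Z) ⇒ (i)^(i^i)   [Z ::= i]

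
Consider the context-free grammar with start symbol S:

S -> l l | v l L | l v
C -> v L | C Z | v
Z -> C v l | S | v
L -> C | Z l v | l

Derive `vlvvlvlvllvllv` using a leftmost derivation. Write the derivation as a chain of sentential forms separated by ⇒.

S ⇒ vlL ⇒ vlZlv ⇒ vlCvllv ⇒ vlCZvllv ⇒ vlCZZvllv ⇒ vlvLZZvllv ⇒ vlvZlvZZvllv ⇒ vlvvlvZZvllv ⇒ vlvvlvSZvllv ⇒ vlvvlvlvZvllv ⇒ vlvvlvlvSvllv ⇒ vlvvlvlvllvllv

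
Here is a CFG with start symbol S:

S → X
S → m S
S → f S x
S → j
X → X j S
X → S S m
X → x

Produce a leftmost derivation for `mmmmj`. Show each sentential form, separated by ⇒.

S ⇒ mS   [S → m S]
mS ⇒ mmS   [S → m S]
mmS ⇒ mmmS   [S → m S]
mmmS ⇒ mmmmS   [S → m S]
mmmmS ⇒ mmmmj   [S → j]

S ⇒ mS ⇒ mmS ⇒ mmmS ⇒ mmmmS ⇒ mmmmj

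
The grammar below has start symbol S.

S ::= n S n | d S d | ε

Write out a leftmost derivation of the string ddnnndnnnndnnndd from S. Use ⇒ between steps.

S ⇒ dSd ⇒ ddSdd ⇒ ddnSndd ⇒ ddnnSnndd ⇒ ddnnnSnnndd ⇒ ddnnndSdnnndd ⇒ ddnnndnSndnnndd ⇒ ddnnndnnSnndnnndd ⇒ ddnnndnnnndnnndd

S ⇒ dSd   [S ::= d S d]
dSd ⇒ ddSdd   [S ::= d S d]
ddSdd ⇒ ddnSndd   [S ::= n S n]
ddnSndd ⇒ ddnnSnndd   [S ::= n S n]
ddnnSnndd ⇒ ddnnnSnnndd   [S ::= n S n]
ddnnnSnnndd ⇒ ddnnndSdnnndd   [S ::= d S d]
ddnnndSdnnndd ⇒ ddnnndnSndnnndd   [S ::= n S n]
ddnnndnSndnnndd ⇒ ddnnndnnSnndnnndd   [S ::= n S n]
ddnnndnnSnndnnndd ⇒ ddnnndnnnndnnndd   [S ::= ε]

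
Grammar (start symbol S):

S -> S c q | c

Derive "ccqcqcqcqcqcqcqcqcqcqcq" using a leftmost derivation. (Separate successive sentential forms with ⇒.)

S ⇒ Scq ⇒ Scqcq ⇒ Scqcqcq ⇒ Scqcqcqcq ⇒ Scqcqcqcqcq ⇒ Scqcqcqcqcqcq ⇒ Scqcqcqcqcqcqcq ⇒ Scqcqcqcqcqcqcqcq ⇒ Scqcqcqcqcqcqcqcqcq ⇒ Scqcqcqcqcqcqcqcqcqcq ⇒ Scqcqcqcqcqcqcqcqcqcqcq ⇒ ccqcqcqcqcqcqcqcqcqcqcq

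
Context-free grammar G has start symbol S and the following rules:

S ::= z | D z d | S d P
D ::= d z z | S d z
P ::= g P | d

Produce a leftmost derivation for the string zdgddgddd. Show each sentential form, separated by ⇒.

S ⇒ SdP ⇒ SdPdP ⇒ SdPdPdP ⇒ zdPdPdP ⇒ zdgPdPdP ⇒ zdgddPdP ⇒ zdgddgPdP ⇒ zdgddgddP ⇒ zdgddgddd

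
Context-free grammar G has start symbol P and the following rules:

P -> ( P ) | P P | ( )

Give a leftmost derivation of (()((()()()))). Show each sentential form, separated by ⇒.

P ⇒ (P)   [P -> ( P )]
(P) ⇒ (PP)   [P -> P P]
(PP) ⇒ (()P)   [P -> ( )]
(()P) ⇒ (()(P))   [P -> ( P )]
(()(P)) ⇒ (()((P)))   [P -> ( P )]
(()((P))) ⇒ (()((PP)))   [P -> P P]
(()((PP))) ⇒ (()((PPP)))   [P -> P P]
(()((PPP))) ⇒ (()((()PP)))   [P -> ( )]
(()((()PP))) ⇒ (()((()()P)))   [P -> ( )]
(()((()()P))) ⇒ (()((()()())))   [P -> ( )]

P ⇒ (P) ⇒ (PP) ⇒ (()P) ⇒ (()(P)) ⇒ (()((P))) ⇒ (()((PP))) ⇒ (()((PPP))) ⇒ (()((()PP))) ⇒ (()((()()P))) ⇒ (()((()()())))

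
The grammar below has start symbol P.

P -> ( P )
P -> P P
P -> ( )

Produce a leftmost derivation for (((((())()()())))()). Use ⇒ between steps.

P ⇒ (P) ⇒ (PP) ⇒ ((P)P) ⇒ (((P))P) ⇒ ((((P)))P) ⇒ ((((PP)))P) ⇒ ((((PPP)))P) ⇒ ((((PPPP)))P) ⇒ (((((P)PPP)))P) ⇒ (((((())PPP)))P) ⇒ (((((())()PP)))P) ⇒ (((((())()()P)))P) ⇒ (((((())()()())))P) ⇒ (((((())()()())))())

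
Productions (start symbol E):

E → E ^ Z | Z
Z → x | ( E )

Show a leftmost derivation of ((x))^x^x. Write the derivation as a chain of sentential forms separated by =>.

E => E^Z => E^Z^Z => Z^Z^Z => (E)^Z^Z => (Z)^Z^Z => ((E))^Z^Z => ((Z))^Z^Z => ((x))^Z^Z => ((x))^x^Z => ((x))^x^x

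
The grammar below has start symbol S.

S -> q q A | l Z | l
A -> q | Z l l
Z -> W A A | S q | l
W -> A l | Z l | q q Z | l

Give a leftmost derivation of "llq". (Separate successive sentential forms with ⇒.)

S ⇒ lZ ⇒ lSq ⇒ llq

S ⇒ lZ   [S -> l Z]
lZ ⇒ lSq   [Z -> S q]
lSq ⇒ llq   [S -> l]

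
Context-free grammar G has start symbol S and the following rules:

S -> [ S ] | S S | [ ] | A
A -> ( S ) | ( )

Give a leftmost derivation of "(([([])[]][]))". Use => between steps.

S => A   [S -> A]
A => (S)   [A -> ( S )]
(S) => (A)   [S -> A]
(A) => ((S))   [A -> ( S )]
((S)) => ((SS))   [S -> S S]
((SS)) => (([S]S))   [S -> [ S ]]
(([S]S)) => (([SS]S))   [S -> S S]
(([SS]S)) => (([AS]S))   [S -> A]
(([AS]S)) => (([(S)S]S))   [A -> ( S )]
(([(S)S]S)) => (([([])S]S))   [S -> [ ]]
(([([])S]S)) => (([([])[]]S))   [S -> [ ]]
(([([])[]]S)) => (([([])[]][]))   [S -> [ ]]

S => A => (S) => (A) => ((S)) => ((SS)) => (([S]S)) => (([SS]S)) => (([AS]S)) => (([(S)S]S)) => (([([])S]S)) => (([([])[]]S)) => (([([])[]][]))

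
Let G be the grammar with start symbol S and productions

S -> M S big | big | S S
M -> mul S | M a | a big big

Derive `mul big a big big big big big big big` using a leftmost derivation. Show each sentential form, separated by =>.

S => S S   [S -> S S]
S S => S S S   [S -> S S]
S S S => M S big S S   [S -> M S big]
M S big S S => mul S S big S S   [M -> mul S]
mul S S big S S => mul big S big S S   [S -> big]
mul big S big S S => mul big M S big big S S   [S -> M S big]
mul big M S big big S S => mul big a big big S big big S S   [M -> a big big]
mul big a big big S big big S S => mul big a big big big big big S S   [S -> big]
mul big a big big big big big S S => mul big a big big big big big big S   [S -> big]
mul big a big big big big big big S => mul big a big big big big big big big   [S -> big]

S => S S => S S S => M S big S S => mul S S big S S => mul big S big S S => mul big M S big big S S => mul big a big big S big big S S => mul big a big big big big big S S => mul big a big big big big big big S => mul big a big big big big big big big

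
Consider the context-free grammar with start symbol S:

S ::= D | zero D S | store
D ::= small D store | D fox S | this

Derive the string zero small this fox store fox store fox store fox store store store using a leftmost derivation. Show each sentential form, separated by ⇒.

S ⇒ zero D S   [S ::= zero D S]
zero D S ⇒ zero small D store S   [D ::= small D store]
zero small D store S ⇒ zero small D fox S store S   [D ::= D fox S]
zero small D fox S store S ⇒ zero small D fox S fox S store S   [D ::= D fox S]
zero small D fox S fox S store S ⇒ zero small D fox S fox S fox S store S   [D ::= D fox S]
zero small D fox S fox S fox S store S ⇒ zero small D fox S fox S fox S fox S store S   [D ::= D fox S]
zero small D fox S fox S fox S fox S store S ⇒ zero small this fox S fox S fox S fox S store S   [D ::= this]
zero small this fox S fox S fox S fox S store S ⇒ zero small this fox store fox S fox S fox S store S   [S ::= store]
zero small this fox store fox S fox S fox S store S ⇒ zero small this fox store fox store fox S fox S store S   [S ::= store]
zero small this fox store fox store fox S fox S store S ⇒ zero small this fox store fox store fox store fox S store S   [S ::= store]
zero small this fox store fox store fox store fox S store S ⇒ zero small this fox store fox store fox store fox store store S   [S ::= store]
zero small this fox store fox store fox store fox store store S ⇒ zero small this fox store fox store fox store fox store store store   [S ::= store]

S ⇒ zero D S ⇒ zero small D store S ⇒ zero small D fox S store S ⇒ zero small D fox S fox S store S ⇒ zero small D fox S fox S fox S store S ⇒ zero small D fox S fox S fox S fox S store S ⇒ zero small this fox S fox S fox S fox S store S ⇒ zero small this fox store fox S fox S fox S store S ⇒ zero small this fox store fox store fox S fox S store S ⇒ zero small this fox store fox store fox store fox S store S ⇒ zero small this fox store fox store fox store fox store store S ⇒ zero small this fox store fox store fox store fox store store store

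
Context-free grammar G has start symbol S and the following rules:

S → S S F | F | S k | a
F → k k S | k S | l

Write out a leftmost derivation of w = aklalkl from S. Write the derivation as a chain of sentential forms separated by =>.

S => SSF => SkSF => akSF => akSkF => akSSFkF => akFSFkF => aklSFkF => aklaFkF => aklalkF => aklalkl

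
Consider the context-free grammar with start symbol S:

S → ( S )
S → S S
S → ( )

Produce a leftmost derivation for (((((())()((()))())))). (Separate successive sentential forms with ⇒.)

S ⇒ (S)   [S → ( S )]
(S) ⇒ ((S))   [S → ( S )]
((S)) ⇒ (((S)))   [S → ( S )]
(((S))) ⇒ ((((S))))   [S → ( S )]
((((S)))) ⇒ ((((SS))))   [S → S S]
((((SS)))) ⇒ ((((SSS))))   [S → S S]
((((SSS)))) ⇒ (((((S)SS))))   [S → ( S )]
(((((S)SS)))) ⇒ (((((())SS))))   [S → ( )]
(((((())SS)))) ⇒ (((((())SSS))))   [S → S S]
(((((())SSS)))) ⇒ (((((())()SS))))   [S → ( )]
(((((())()SS)))) ⇒ (((((())()(S)S))))   [S → ( S )]
(((((())()(S)S)))) ⇒ (((((())()((S))S))))   [S → ( S )]
(((((())()((S))S)))) ⇒ (((((())()((()))S))))   [S → ( )]
(((((())()((()))S)))) ⇒ (((((())()((()))()))))   [S → ( )]

S ⇒ (S) ⇒ ((S)) ⇒ (((S))) ⇒ ((((S)))) ⇒ ((((SS)))) ⇒ ((((SSS)))) ⇒ (((((S)SS)))) ⇒ (((((())SS)))) ⇒ (((((())SSS)))) ⇒ (((((())()SS)))) ⇒ (((((())()(S)S)))) ⇒ (((((())()((S))S)))) ⇒ (((((())()((()))S)))) ⇒ (((((())()((()))()))))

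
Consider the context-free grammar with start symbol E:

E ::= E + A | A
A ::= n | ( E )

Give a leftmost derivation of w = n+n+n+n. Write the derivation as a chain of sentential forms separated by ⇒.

E ⇒ E+A ⇒ E+A+A ⇒ E+A+A+A ⇒ A+A+A+A ⇒ n+A+A+A ⇒ n+n+A+A ⇒ n+n+n+A ⇒ n+n+n+n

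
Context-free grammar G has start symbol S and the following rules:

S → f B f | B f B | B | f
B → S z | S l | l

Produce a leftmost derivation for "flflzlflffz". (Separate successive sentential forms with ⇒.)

S⇒BfB⇒SlfB⇒fBflfB⇒fSlflfB⇒fBlflfB⇒fSzlflfB⇒fBfBzlflfB⇒flfBzlflfB⇒flflzlflfB⇒flflzlflfSz⇒flflzlflffz

S ⇒ BfB   [S → B f B]
BfB ⇒ SlfB   [B → S l]
SlfB ⇒ fBflfB   [S → f B f]
fBflfB ⇒ fSlflfB   [B → S l]
fSlflfB ⇒ fBlflfB   [S → B]
fBlflfB ⇒ fSzlflfB   [B → S z]
fSzlflfB ⇒ fBfBzlflfB   [S → B f B]
fBfBzlflfB ⇒ flfBzlflfB   [B → l]
flfBzlflfB ⇒ flflzlflfB   [B → l]
flflzlflfB ⇒ flflzlflfSz   [B → S z]
flflzlflfSz ⇒ flflzlflffz   [S → f]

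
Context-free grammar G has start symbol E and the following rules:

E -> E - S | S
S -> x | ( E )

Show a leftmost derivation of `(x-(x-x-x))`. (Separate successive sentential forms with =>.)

E=>S=>(E)=>(E-S)=>(S-S)=>(x-S)=>(x-(E))=>(x-(E-S))=>(x-(E-S-S))=>(x-(S-S-S))=>(x-(x-S-S))=>(x-(x-x-S))=>(x-(x-x-x))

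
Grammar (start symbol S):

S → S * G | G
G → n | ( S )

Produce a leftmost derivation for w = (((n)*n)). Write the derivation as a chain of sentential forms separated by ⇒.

S ⇒ G   [S → G]
G ⇒ (S)   [G → ( S )]
(S) ⇒ (G)   [S → G]
(G) ⇒ ((S))   [G → ( S )]
((S)) ⇒ ((S*G))   [S → S * G]
((S*G)) ⇒ ((G*G))   [S → G]
((G*G)) ⇒ (((S)*G))   [G → ( S )]
(((S)*G)) ⇒ (((G)*G))   [S → G]
(((G)*G)) ⇒ (((n)*G))   [G → n]
(((n)*G)) ⇒ (((n)*n))   [G → n]

S ⇒ G ⇒ (S) ⇒ (G) ⇒ ((S)) ⇒ ((S*G)) ⇒ ((G*G)) ⇒ (((S)*G)) ⇒ (((G)*G)) ⇒ (((n)*G)) ⇒ (((n)*n))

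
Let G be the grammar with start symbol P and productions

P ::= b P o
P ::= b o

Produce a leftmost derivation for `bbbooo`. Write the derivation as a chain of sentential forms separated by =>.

P => bPo => bbPoo => bbbooo

P => bPo   [P ::= b P o]
bPo => bbPoo   [P ::= b P o]
bbPoo => bbbooo   [P ::= b o]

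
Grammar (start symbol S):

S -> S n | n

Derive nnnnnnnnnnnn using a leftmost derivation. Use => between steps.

S => Sn => Snn => Snnn => Snnnn => Snnnnn => Snnnnnn => Snnnnnnn => Snnnnnnnn => Snnnnnnnnn => Snnnnnnnnnn => Snnnnnnnnnnn => nnnnnnnnnnnn

S => Sn   [S -> S n]
Sn => Snn   [S -> S n]
Snn => Snnn   [S -> S n]
Snnn => Snnnn   [S -> S n]
Snnnn => Snnnnn   [S -> S n]
Snnnnn => Snnnnnn   [S -> S n]
Snnnnnn => Snnnnnnn   [S -> S n]
Snnnnnnn => Snnnnnnnn   [S -> S n]
Snnnnnnnn => Snnnnnnnnn   [S -> S n]
Snnnnnnnnn => Snnnnnnnnnn   [S -> S n]
Snnnnnnnnnn => Snnnnnnnnnnn   [S -> S n]
Snnnnnnnnnnn => nnnnnnnnnnnn   [S -> n]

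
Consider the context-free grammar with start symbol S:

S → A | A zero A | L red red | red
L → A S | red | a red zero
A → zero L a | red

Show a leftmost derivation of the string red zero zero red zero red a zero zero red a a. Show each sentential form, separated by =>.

S => A zero A => red zero A => red zero zero L a => red zero zero A S a => red zero zero red S a => red zero zero red A zero A a => red zero zero red zero L a zero A a => red zero zero red zero red a zero A a => red zero zero red zero red a zero zero L a a => red zero zero red zero red a zero zero red a a

S => A zero A   [S → A zero A]
A zero A => red zero A   [A → red]
red zero A => red zero zero L a   [A → zero L a]
red zero zero L a => red zero zero A S a   [L → A S]
red zero zero A S a => red zero zero red S a   [A → red]
red zero zero red S a => red zero zero red A zero A a   [S → A zero A]
red zero zero red A zero A a => red zero zero red zero L a zero A a   [A → zero L a]
red zero zero red zero L a zero A a => red zero zero red zero red a zero A a   [L → red]
red zero zero red zero red a zero A a => red zero zero red zero red a zero zero L a a   [A → zero L a]
red zero zero red zero red a zero zero L a a => red zero zero red zero red a zero zero red a a   [L → red]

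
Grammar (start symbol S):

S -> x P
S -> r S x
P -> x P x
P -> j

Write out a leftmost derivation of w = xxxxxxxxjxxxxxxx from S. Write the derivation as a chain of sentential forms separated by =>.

S=>xP=>xxPx=>xxxPxx=>xxxxPxxx=>xxxxxPxxxx=>xxxxxxPxxxxx=>xxxxxxxPxxxxxx=>xxxxxxxxPxxxxxxx=>xxxxxxxxjxxxxxxx

S => xP   [S -> x P]
xP => xxPx   [P -> x P x]
xxPx => xxxPxx   [P -> x P x]
xxxPxx => xxxxPxxx   [P -> x P x]
xxxxPxxx => xxxxxPxxxx   [P -> x P x]
xxxxxPxxxx => xxxxxxPxxxxx   [P -> x P x]
xxxxxxPxxxxx => xxxxxxxPxxxxxx   [P -> x P x]
xxxxxxxPxxxxxx => xxxxxxxxPxxxxxxx   [P -> x P x]
xxxxxxxxPxxxxxxx => xxxxxxxxjxxxxxxx   [P -> j]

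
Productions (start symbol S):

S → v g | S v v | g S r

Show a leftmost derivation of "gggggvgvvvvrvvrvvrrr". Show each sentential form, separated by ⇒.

S⇒gSr⇒ggSrr⇒gggSrrr⇒gggSvvrrr⇒ggggSrvvrrr⇒ggggSvvrvvrrr⇒gggggSrvvrvvrrr⇒gggggSvvrvvrvvrrr⇒gggggSvvvvrvvrvvrrr⇒gggggvgvvvvrvvrvvrrr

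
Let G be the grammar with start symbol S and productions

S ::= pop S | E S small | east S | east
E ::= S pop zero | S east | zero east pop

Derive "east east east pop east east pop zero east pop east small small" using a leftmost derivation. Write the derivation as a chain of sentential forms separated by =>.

S => east S => east E S small => east S east S small => east east east S small => east east east pop S small => east east east pop east S small => east east east pop east east S small => east east east pop east east pop S small => east east east pop east east pop E S small small => east east east pop east east pop zero east pop S small small => east east east pop east east pop zero east pop east small small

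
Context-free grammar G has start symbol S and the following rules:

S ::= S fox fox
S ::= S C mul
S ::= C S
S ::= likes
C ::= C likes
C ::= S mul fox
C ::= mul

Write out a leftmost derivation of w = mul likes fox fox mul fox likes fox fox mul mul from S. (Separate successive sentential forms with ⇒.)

S ⇒ S C mul ⇒ S fox fox C mul ⇒ C S fox fox C mul ⇒ S mul fox S fox fox C mul ⇒ S fox fox mul fox S fox fox C mul ⇒ C S fox fox mul fox S fox fox C mul ⇒ mul S fox fox mul fox S fox fox C mul ⇒ mul likes fox fox mul fox S fox fox C mul ⇒ mul likes fox fox mul fox likes fox fox C mul ⇒ mul likes fox fox mul fox likes fox fox mul mul

S ⇒ S C mul   [S ::= S C mul]
S C mul ⇒ S fox fox C mul   [S ::= S fox fox]
S fox fox C mul ⇒ C S fox fox C mul   [S ::= C S]
C S fox fox C mul ⇒ S mul fox S fox fox C mul   [C ::= S mul fox]
S mul fox S fox fox C mul ⇒ S fox fox mul fox S fox fox C mul   [S ::= S fox fox]
S fox fox mul fox S fox fox C mul ⇒ C S fox fox mul fox S fox fox C mul   [S ::= C S]
C S fox fox mul fox S fox fox C mul ⇒ mul S fox fox mul fox S fox fox C mul   [C ::= mul]
mul S fox fox mul fox S fox fox C mul ⇒ mul likes fox fox mul fox S fox fox C mul   [S ::= likes]
mul likes fox fox mul fox S fox fox C mul ⇒ mul likes fox fox mul fox likes fox fox C mul   [S ::= likes]
mul likes fox fox mul fox likes fox fox C mul ⇒ mul likes fox fox mul fox likes fox fox mul mul   [C ::= mul]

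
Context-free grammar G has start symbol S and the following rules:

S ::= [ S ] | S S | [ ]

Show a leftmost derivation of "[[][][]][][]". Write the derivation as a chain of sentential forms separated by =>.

S=>SS=>SSS=>[S]SS=>[SS]SS=>[SSS]SS=>[[]SS]SS=>[[][]S]SS=>[[][][]]SS=>[[][][]][]S=>[[][][]][][]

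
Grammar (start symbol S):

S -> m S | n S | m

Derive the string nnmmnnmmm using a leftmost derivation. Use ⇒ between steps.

S ⇒ nS ⇒ nnS ⇒ nnmS ⇒ nnmmS ⇒ nnmmnS ⇒ nnmmnnS ⇒ nnmmnnmS ⇒ nnmmnnmmS ⇒ nnmmnnmmm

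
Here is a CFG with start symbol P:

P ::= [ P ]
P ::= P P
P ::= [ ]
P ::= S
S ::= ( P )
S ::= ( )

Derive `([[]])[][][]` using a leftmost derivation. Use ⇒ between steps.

P ⇒ PP ⇒ PPP ⇒ PPPP ⇒ SPPP ⇒ (P)PPP ⇒ ([P])PPP ⇒ ([[]])PPP ⇒ ([[]])[]PP ⇒ ([[]])[][]P ⇒ ([[]])[][][]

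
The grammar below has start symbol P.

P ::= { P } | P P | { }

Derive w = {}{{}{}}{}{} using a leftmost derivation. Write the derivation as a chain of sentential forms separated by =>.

P => PP => PPP => PPPP => {}PPP => {}{P}PP => {}{PP}PP => {}{{}P}PP => {}{{}{}}PP => {}{{}{}}{}P => {}{{}{}}{}{}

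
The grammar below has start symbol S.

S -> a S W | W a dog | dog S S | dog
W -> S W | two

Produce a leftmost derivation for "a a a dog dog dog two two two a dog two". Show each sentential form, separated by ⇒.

S ⇒ a S W ⇒ a W a dog W ⇒ a S W a dog W ⇒ a a S W W a dog W ⇒ a a a S W W W a dog W ⇒ a a a dog S S W W W a dog W ⇒ a a a dog dog S W W W a dog W ⇒ a a a dog dog dog W W W a dog W ⇒ a a a dog dog dog two W W a dog W ⇒ a a a dog dog dog two two W a dog W ⇒ a a a dog dog dog two two two a dog W ⇒ a a a dog dog dog two two two a dog two

S ⇒ a S W   [S -> a S W]
a S W ⇒ a W a dog W   [S -> W a dog]
a W a dog W ⇒ a S W a dog W   [W -> S W]
a S W a dog W ⇒ a a S W W a dog W   [S -> a S W]
a a S W W a dog W ⇒ a a a S W W W a dog W   [S -> a S W]
a a a S W W W a dog W ⇒ a a a dog S S W W W a dog W   [S -> dog S S]
a a a dog S S W W W a dog W ⇒ a a a dog dog S W W W a dog W   [S -> dog]
a a a dog dog S W W W a dog W ⇒ a a a dog dog dog W W W a dog W   [S -> dog]
a a a dog dog dog W W W a dog W ⇒ a a a dog dog dog two W W a dog W   [W -> two]
a a a dog dog dog two W W a dog W ⇒ a a a dog dog dog two two W a dog W   [W -> two]
a a a dog dog dog two two W a dog W ⇒ a a a dog dog dog two two two a dog W   [W -> two]
a a a dog dog dog two two two a dog W ⇒ a a a dog dog dog two two two a dog two   [W -> two]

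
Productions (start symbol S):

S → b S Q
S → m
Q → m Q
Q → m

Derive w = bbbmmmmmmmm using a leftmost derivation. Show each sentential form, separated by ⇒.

S ⇒ bSQ   [S → b S Q]
bSQ ⇒ bbSQQ   [S → b S Q]
bbSQQ ⇒ bbbSQQQ   [S → b S Q]
bbbSQQQ ⇒ bbbmQQQ   [S → m]
bbbmQQQ ⇒ bbbmmQQ   [Q → m]
bbbmmQQ ⇒ bbbmmmQQ   [Q → m Q]
bbbmmmQQ ⇒ bbbmmmmQQ   [Q → m Q]
bbbmmmmQQ ⇒ bbbmmmmmQQ   [Q → m Q]
bbbmmmmmQQ ⇒ bbbmmmmmmQQ   [Q → m Q]
bbbmmmmmmQQ ⇒ bbbmmmmmmmQ   [Q → m]
bbbmmmmmmmQ ⇒ bbbmmmmmmmm   [Q → m]

S⇒bSQ⇒bbSQQ⇒bbbSQQQ⇒bbbmQQQ⇒bbbmmQQ⇒bbbmmmQQ⇒bbbmmmmQQ⇒bbbmmmmmQQ⇒bbbmmmmmmQQ⇒bbbmmmmmmmQ⇒bbbmmmmmmmm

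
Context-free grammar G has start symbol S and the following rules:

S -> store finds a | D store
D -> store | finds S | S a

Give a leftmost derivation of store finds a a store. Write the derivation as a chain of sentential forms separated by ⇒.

S ⇒ D store   [S -> D store]
D store ⇒ S a store   [D -> S a]
S a store ⇒ store finds a a store   [S -> store finds a]

S ⇒ D store ⇒ S a store ⇒ store finds a a store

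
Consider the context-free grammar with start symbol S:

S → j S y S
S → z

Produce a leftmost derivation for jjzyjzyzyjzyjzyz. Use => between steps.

S => jSyS   [S → j S y S]
jSyS => jjSySyS   [S → j S y S]
jjSySyS => jjzySyS   [S → z]
jjzySyS => jjzyjSySyS   [S → j S y S]
jjzyjSySyS => jjzyjzySyS   [S → z]
jjzyjzySyS => jjzyjzyzyS   [S → z]
jjzyjzyzyS => jjzyjzyzyjSyS   [S → j S y S]
jjzyjzyzyjSyS => jjzyjzyzyjzyS   [S → z]
jjzyjzyzyjzyS => jjzyjzyzyjzyjSyS   [S → j S y S]
jjzyjzyzyjzyjSyS => jjzyjzyzyjzyjzyS   [S → z]
jjzyjzyzyjzyjzyS => jjzyjzyzyjzyjzyz   [S → z]

S=>jSyS=>jjSySyS=>jjzySyS=>jjzyjSySyS=>jjzyjzySyS=>jjzyjzyzyS=>jjzyjzyzyjSyS=>jjzyjzyzyjzyS=>jjzyjzyzyjzyjSyS=>jjzyjzyzyjzyjzyS=>jjzyjzyzyjzyjzyz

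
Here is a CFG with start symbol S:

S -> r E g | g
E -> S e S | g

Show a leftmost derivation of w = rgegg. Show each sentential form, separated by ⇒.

S ⇒ rEg   [S -> r E g]
rEg ⇒ rSeSg   [E -> S e S]
rSeSg ⇒ rgeSg   [S -> g]
rgeSg ⇒ rgegg   [S -> g]

S ⇒ rEg ⇒ rSeSg ⇒ rgeSg ⇒ rgegg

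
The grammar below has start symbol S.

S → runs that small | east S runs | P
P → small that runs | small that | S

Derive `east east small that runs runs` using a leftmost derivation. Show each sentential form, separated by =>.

S => east S runs   [S → east S runs]
east S runs => east east S runs runs   [S → east S runs]
east east S runs runs => east east P runs runs   [S → P]
east east P runs runs => east east small that runs runs   [P → small that]

S => east S runs => east east S runs runs => east east P runs runs => east east small that runs runs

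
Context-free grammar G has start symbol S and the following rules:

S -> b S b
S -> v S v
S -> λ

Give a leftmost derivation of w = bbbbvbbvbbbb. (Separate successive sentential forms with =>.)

S=>bSb=>bbSbb=>bbbSbbb=>bbbbSbbbb=>bbbbvSvbbbb=>bbbbvbSbvbbbb=>bbbbvbbvbbbb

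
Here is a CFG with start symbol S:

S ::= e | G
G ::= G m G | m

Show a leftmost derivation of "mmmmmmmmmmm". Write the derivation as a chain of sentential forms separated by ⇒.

S⇒G⇒GmG⇒mmG⇒mmGmG⇒mmGmGmG⇒mmGmGmGmG⇒mmGmGmGmGmG⇒mmmmGmGmGmG⇒mmmmmmGmGmG⇒mmmmmmmmGmG⇒mmmmmmmmmmG⇒mmmmmmmmmmm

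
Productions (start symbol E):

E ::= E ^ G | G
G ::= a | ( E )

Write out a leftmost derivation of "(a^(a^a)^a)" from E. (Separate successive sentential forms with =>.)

E => G => (E) => (E^G) => (E^G^G) => (G^G^G) => (a^G^G) => (a^(E)^G) => (a^(E^G)^G) => (a^(G^G)^G) => (a^(a^G)^G) => (a^(a^a)^G) => (a^(a^a)^a)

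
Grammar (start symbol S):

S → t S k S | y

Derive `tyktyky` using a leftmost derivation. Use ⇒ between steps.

S ⇒ tSkS   [S → t S k S]
tSkS ⇒ tykS   [S → y]
tykS ⇒ tyktSkS   [S → t S k S]
tyktSkS ⇒ tyktykS   [S → y]
tyktykS ⇒ tyktyky   [S → y]

S⇒tSkS⇒tykS⇒tyktSkS⇒tyktykS⇒tyktyky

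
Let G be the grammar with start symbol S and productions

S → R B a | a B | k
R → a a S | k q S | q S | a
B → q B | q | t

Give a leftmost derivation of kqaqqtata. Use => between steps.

S=>RBa=>kqSBa=>kqRBaBa=>kqaBaBa=>kqaqBaBa=>kqaqqBaBa=>kqaqqtaBa=>kqaqqtata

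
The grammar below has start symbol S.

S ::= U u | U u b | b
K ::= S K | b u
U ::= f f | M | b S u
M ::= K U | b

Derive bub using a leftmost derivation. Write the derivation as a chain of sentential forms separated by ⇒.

S ⇒ Uub   [S ::= U u b]
Uub ⇒ Mub   [U ::= M]
Mub ⇒ bub   [M ::= b]

S ⇒ Uub ⇒ Mub ⇒ bub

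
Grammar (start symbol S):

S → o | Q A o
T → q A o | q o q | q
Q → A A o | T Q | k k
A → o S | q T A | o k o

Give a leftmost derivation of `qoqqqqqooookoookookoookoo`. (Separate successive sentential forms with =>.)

S => QAo   [S → Q A o]
QAo => TQAo   [Q → T Q]
TQAo => qoqQAo   [T → q o q]
qoqQAo => qoqAAoAo   [Q → A A o]
qoqAAoAo => qoqqTAAoAo   [A → q T A]
qoqqTAAoAo => qoqqqAoAAoAo   [T → q A o]
qoqqqAoAAoAo => qoqqqqTAoAAoAo   [A → q T A]
qoqqqqTAoAAoAo => qoqqqqqAoAoAAoAo   [T → q A o]
qoqqqqqAoAoAAoAo => qoqqqqqoSoAoAAoAo   [A → o S]
qoqqqqqoSoAoAAoAo => qoqqqqqoooAoAAoAo   [S → o]
qoqqqqqoooAoAAoAo => qoqqqqqooookooAAoAo   [A → o k o]
qoqqqqqooookooAAoAo => qoqqqqqooookoookoAoAo   [A → o k o]
qoqqqqqooookoookoAoAo => qoqqqqqooookoookookooAo   [A → o k o]
qoqqqqqooookoookookooAo => qoqqqqqooookoookookoookoo   [A → o k o]

S => QAo => TQAo => qoqQAo => qoqAAoAo => qoqqTAAoAo => qoqqqAoAAoAo => qoqqqqTAoAAoAo => qoqqqqqAoAoAAoAo => qoqqqqqoSoAoAAoAo => qoqqqqqoooAoAAoAo => qoqqqqqooookooAAoAo => qoqqqqqooookoookoAoAo => qoqqqqqooookoookookooAo => qoqqqqqooookoookookoookoo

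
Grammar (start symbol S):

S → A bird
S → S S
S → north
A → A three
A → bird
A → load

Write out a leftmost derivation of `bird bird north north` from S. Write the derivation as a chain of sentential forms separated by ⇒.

S ⇒ S S ⇒ A bird S ⇒ bird bird S ⇒ bird bird S S ⇒ bird bird north S ⇒ bird bird north north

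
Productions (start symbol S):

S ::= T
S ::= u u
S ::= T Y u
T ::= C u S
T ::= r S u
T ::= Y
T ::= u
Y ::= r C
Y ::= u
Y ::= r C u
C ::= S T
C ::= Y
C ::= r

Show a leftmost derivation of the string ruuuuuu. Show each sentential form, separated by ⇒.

S ⇒ T ⇒ CuS ⇒ YuS ⇒ rCuS ⇒ rSTuS ⇒ ruuTuS ⇒ ruuuuS ⇒ ruuuuuu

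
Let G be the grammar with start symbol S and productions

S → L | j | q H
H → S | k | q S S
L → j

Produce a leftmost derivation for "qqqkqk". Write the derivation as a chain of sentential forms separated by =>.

S => qH   [S → q H]
qH => qqSS   [H → q S S]
qqSS => qqqHS   [S → q H]
qqqHS => qqqkS   [H → k]
qqqkS => qqqkqH   [S → q H]
qqqkqH => qqqkqk   [H → k]

S => qH => qqSS => qqqHS => qqqkS => qqqkqH => qqqkqk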